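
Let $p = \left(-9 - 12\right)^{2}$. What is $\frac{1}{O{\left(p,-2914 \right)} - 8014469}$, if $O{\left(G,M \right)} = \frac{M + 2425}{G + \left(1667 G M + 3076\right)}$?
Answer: $- \frac{2142214841}{17168714434533940} \approx -1.2477 \cdot 10^{-7}$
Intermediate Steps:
$p = 441$ ($p = \left(-21\right)^{2} = 441$)
$O{\left(G,M \right)} = \frac{2425 + M}{3076 + G + 1667 G M}$ ($O{\left(G,M \right)} = \frac{2425 + M}{G + \left(1667 G M + 3076\right)} = \frac{2425 + M}{G + \left(3076 + 1667 G M\right)} = \frac{2425 + M}{3076 + G + 1667 G M}$)
$\frac{1}{O{\left(p,-2914 \right)} - 8014469} = \frac{1}{\frac{2425 - 2914}{3076 + 441 + 1667 \cdot 441 \left(-2914\right)} - 8014469} = \frac{1}{\frac{1}{3076 + 441 - 2142218358} \left(-489\right) - 8014469} = \frac{1}{\frac{1}{-2142214841} \left(-489\right) - 8014469} = \frac{1}{\left(- \frac{1}{2142214841}\right) \left(-489\right) - 8014469} = \frac{1}{\frac{489}{2142214841} - 8014469} = \frac{1}{- \frac{17168714434533940}{2142214841}} = - \frac{2142214841}{17168714434533940}$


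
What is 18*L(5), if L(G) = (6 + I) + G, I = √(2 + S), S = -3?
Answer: 198 + 18*I ≈ 198.0 + 18.0*I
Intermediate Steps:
I
L(G) = 6 + I + G (L(G) = (6 + I) + G = 6 + I + G)
18*L(5) = 18*(6 + I + 5) = 18*(11 + I) = 198 + 18*I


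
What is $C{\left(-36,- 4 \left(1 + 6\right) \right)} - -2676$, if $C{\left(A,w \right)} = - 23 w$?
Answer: $3320$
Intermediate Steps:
$C{\left(-36,- 4 \left(1 + 6\right) \right)} - -2676 = - 23 \left(- 4 \left(1 + 6\right)\right) - -2676 = - 23 \left(\left(-4\right) 7\right) + 2676 = \left(-23\right) \left(-28\right) + 2676 = 644 + 2676 = 3320$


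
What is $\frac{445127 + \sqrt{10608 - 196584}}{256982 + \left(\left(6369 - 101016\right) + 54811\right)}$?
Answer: $\frac{445127}{217146} + \frac{3 i \sqrt{574}}{36191} \approx 2.0499 + 0.001986 i$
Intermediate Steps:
$\frac{445127 + \sqrt{10608 - 196584}}{256982 + \left(\left(6369 - 101016\right) + 54811\right)} = \frac{445127 + \sqrt{-185976}}{256982 + \left(-94647 + 54811\right)} = \frac{445127 + 18 i \sqrt{574}}{256982 - 39836} = \frac{445127 + 18 i \sqrt{574}}{217146} = \left(445127 + 18 i \sqrt{574}\right) \frac{1}{217146} = \frac{445127}{217146} + \frac{3 i \sqrt{574}}{36191}$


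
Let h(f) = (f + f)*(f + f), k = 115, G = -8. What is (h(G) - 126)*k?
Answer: 14950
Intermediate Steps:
h(f) = 4*f² (h(f) = (2*f)*(2*f) = 4*f²)
(h(G) - 126)*k = (4*(-8)² - 126)*115 = (4*64 - 126)*115 = (256 - 126)*115 = 130*115 = 14950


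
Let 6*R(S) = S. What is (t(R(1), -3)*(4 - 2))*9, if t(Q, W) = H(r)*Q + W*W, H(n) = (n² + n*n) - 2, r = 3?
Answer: 210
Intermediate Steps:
R(S) = S/6
H(n) = -2 + 2*n² (H(n) = (n² + n²) - 2 = 2*n² - 2 = -2 + 2*n²)
t(Q, W) = W² + 16*Q (t(Q, W) = (-2 + 2*3²)*Q + W*W = (-2 + 2*9)*Q + W² = (-2 + 18)*Q + W² = 16*Q + W² = W² + 16*Q)
(t(R(1), -3)*(4 - 2))*9 = (((-3)² + 16*((⅙)*1))*(4 - 2))*9 = ((9 + 16*(⅙))*2)*9 = ((9 + 8/3)*2)*9 = ((35/3)*2)*9 = (70/3)*9 = 210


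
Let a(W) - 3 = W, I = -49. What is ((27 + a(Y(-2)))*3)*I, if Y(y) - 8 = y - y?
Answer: -5586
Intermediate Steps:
Y(y) = 8 (Y(y) = 8 + (y - y) = 8 + 0 = 8)
a(W) = 3 + W
((27 + a(Y(-2)))*3)*I = ((27 + (3 + 8))*3)*(-49) = ((27 + 11)*3)*(-49) = (38*3)*(-49) = 114*(-49) = -5586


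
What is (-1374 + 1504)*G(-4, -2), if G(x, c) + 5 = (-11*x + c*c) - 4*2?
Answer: 4550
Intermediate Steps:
G(x, c) = -13 + c² - 11*x (G(x, c) = -5 + ((-11*x + c*c) - 4*2) = -5 + ((-11*x + c²) - 8) = -5 + ((c² - 11*x) - 8) = -5 + (-8 + c² - 11*x) = -13 + c² - 11*x)
(-1374 + 1504)*G(-4, -2) = (-1374 + 1504)*(-13 + (-2)² - 11*(-4)) = 130*(-13 + 4 + 44) = 130*35 = 4550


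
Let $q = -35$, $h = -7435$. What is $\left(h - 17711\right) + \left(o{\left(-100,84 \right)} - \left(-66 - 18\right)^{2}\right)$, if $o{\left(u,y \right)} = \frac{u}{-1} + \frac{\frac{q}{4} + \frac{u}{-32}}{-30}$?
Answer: $- \frac{513629}{16} \approx -32102.0$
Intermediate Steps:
$o{\left(u,y \right)} = \frac{7}{24} - \frac{959 u}{960}$ ($o{\left(u,y \right)} = \frac{u}{-1} + \frac{- \frac{35}{4} + \frac{u}{-32}}{-30} = u \left(-1\right) + \left(\left(-35\right) \frac{1}{4} + u \left(- \frac{1}{32}\right)\right) \left(- \frac{1}{30}\right) = - u + \left(- \frac{35}{4} - \frac{u}{32}\right) \left(- \frac{1}{30}\right) = - u + \left(\frac{7}{24} + \frac{u}{960}\right) = \frac{7}{24} - \frac{959 u}{960}$)
$\left(h - 17711\right) + \left(o{\left(-100,84 \right)} - \left(-66 - 18\right)^{2}\right) = \left(-7435 - 17711\right) + \left(\left(\frac{7}{24} - - \frac{4795}{48}\right) - \left(-66 - 18\right)^{2}\right) = \left(-7435 - 17711\right) + \left(\left(\frac{7}{24} + \frac{4795}{48}\right) - \left(-84\right)^{2}\right) = -25146 + \left(\frac{1603}{16} - 7056\right) = -25146 - \frac{111293}{16} = - \frac{513629}{16}$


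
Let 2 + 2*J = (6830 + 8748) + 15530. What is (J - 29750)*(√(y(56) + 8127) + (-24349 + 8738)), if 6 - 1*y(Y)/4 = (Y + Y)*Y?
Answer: 221629367 - 14197*I*√16937 ≈ 2.2163e+8 - 1.8476e+6*I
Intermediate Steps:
y(Y) = 24 - 8*Y² (y(Y) = 24 - 4*(Y + Y)*Y = 24 - 4*2*Y*Y = 24 - 8*Y²)
J = 15553 (J = -1 + ((6830 + 8748) + 15530)/2 = -1 + (15578 + 15530)/2 = -1 + (½)*31108 = -1 + 15554 = 15553)
(J - 29750)*(√(y(56) + 8127) + (-24349 + 8738)) = (15553 - 29750)*(√((24 - 8*56²) + 8127) + (-24349 + 8738)) = -14197*(√((24 - 8*3136) + 8127) - 15611) = -14197*(√((24 - 25088) + 8127) - 15611) = -14197*(√(-25064 + 8127) - 15611) = -14197*(√(-16937) - 15611) = -14197*(I*√16937 - 15611) = -14197*(-15611 + I*√16937) = 221629367 - 14197*I*√16937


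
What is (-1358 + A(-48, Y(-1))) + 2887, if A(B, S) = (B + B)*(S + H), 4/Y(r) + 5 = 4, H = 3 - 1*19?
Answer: 3449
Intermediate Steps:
H = -16 (H = 3 - 19 = -16)
Y(r) = -4 (Y(r) = 4/(-5 + 4) = 4/(-1) = 4*(-1) = -4)
A(B, S) = 2*B*(-16 + S) (A(B, S) = (B + B)*(S - 16) = (2*B)*(-16 + S) = 2*B*(-16 + S))
(-1358 + A(-48, Y(-1))) + 2887 = (-1358 + 2*(-48)*(-16 - 4)) + 2887 = (-1358 + 2*(-48)*(-20)) + 2887 = (-1358 + 1920) + 2887 = 562 + 2887 = 3449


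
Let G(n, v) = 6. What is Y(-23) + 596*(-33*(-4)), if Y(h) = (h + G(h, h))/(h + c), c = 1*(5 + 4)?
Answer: 1101425/14 ≈ 78673.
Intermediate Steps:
c = 9 (c = 1*9 = 9)
Y(h) = (6 + h)/(9 + h) (Y(h) = (h + 6)/(h + 9) = (6 + h)/(9 + h))
Y(-23) + 596*(-33*(-4)) = (6 - 23)/(9 - 23) + 596*(-33*(-4)) = -17/(-14) + 596*132 = -1/14*(-17) + 78672 = 17/14 + 78672 = 1101425/14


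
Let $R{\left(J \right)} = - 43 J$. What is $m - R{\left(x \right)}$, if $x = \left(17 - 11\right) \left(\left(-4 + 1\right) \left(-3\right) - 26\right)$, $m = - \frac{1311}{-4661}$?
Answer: $- \frac{20441835}{4661} \approx -4385.7$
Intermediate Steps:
$m = \frac{1311}{4661}$ ($m = \left(-1311\right) \left(- \frac{1}{4661}\right) = \frac{1311}{4661} \approx 0.28127$)
$x = -102$ ($x = 6 \left(\left(-3\right) \left(-3\right) - 26\right) = 6 \left(9 - 26\right) = 6 \left(-17\right) = -102$)
$m - R{\left(x \right)} = \frac{1311}{4661} - \left(-43\right) \left(-102\right) = \frac{1311}{4661} - 4386 = - \frac{20441835}{4661}$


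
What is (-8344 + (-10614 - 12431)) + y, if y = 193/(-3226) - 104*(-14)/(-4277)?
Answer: -4759323645/151622 ≈ -31389.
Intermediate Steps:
y = -60687/151622 (y = 193*(-1/3226) + 1456*(-1/4277) = -193/3226 - 16/47 = -60687/151622 ≈ -0.40025)
(-8344 + (-10614 - 12431)) + y = (-8344 + (-10614 - 12431)) - 60687/151622 = (-8344 - 23045) - 60687/151622 = -31389 - 60687/151622 = -4759323645/151622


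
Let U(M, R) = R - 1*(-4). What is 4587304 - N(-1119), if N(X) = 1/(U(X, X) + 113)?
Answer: 4596478609/1002 ≈ 4.5873e+6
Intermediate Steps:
U(M, R) = 4 + R (U(M, R) = R + 4 = 4 + R)
N(X) = 1/(117 + X) (N(X) = 1/((4 + X) + 113) = 1/(117 + X))
4587304 - N(-1119) = 4587304 - 1/(117 - 1119) = 4587304 - 1/(-1002) = 4587304 - 1*(-1/1002) = 4587304 + 1/1002 = 4596478609/1002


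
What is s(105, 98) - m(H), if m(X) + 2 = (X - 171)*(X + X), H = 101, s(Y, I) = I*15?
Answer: 15612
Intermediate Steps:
s(Y, I) = 15*I
m(X) = -2 + 2*X*(-171 + X) (m(X) = -2 + (X - 171)*(X + X) = -2 + (-171 + X)*(2*X) = -2 + 2*X*(-171 + X))
s(105, 98) - m(H) = 15*98 - (-2 - 342*101 + 2*101²) = 1470 - (-2 - 34542 + 2*10201) = 1470 - (-2 - 34542 + 20402) = 1470 - 1*(-14142) = 1470 + 14142 = 15612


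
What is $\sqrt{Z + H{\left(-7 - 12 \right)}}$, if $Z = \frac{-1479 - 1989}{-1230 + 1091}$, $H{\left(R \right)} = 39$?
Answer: $\frac{\sqrt{1235571}}{139} \approx 7.9968$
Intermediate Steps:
$Z = \frac{3468}{139}$ ($Z = - \frac{3468}{-139} = \left(-3468\right) \left(- \frac{1}{139}\right) = \frac{3468}{139} \approx 24.95$)
$\sqrt{Z + H{\left(-7 - 12 \right)}} = \sqrt{\frac{3468}{139} + 39} = \sqrt{\frac{8889}{139}} = \frac{\sqrt{1235571}}{139}$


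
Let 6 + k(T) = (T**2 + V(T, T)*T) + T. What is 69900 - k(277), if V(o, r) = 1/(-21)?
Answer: -148823/21 ≈ -7086.8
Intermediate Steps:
V(o, r) = -1/21 (V(o, r) = 1*(-1/21) = -1/21)
k(T) = -6 + T**2 + 20*T/21 (k(T) = -6 + ((T**2 - T/21) + T) = -6 + (T**2 + 20*T/21) = -6 + T**2 + 20*T/21)
69900 - k(277) = 69900 - (-6 + 277**2 + (20/21)*277) = 69900 - (-6 + 76729 + 5540/21) = 69900 - 1*1616723/21 = 69900 - 1616723/21 = -148823/21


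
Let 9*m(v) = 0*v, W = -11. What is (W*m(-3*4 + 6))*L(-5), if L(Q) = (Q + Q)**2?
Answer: 0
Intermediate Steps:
L(Q) = 4*Q**2 (L(Q) = (2*Q)**2 = 4*Q**2)
m(v) = 0 (m(v) = (0*v)/9 = (1/9)*0 = 0)
(W*m(-3*4 + 6))*L(-5) = (-11*0)*(4*(-5)**2) = 0*(4*25) = 0*100 = 0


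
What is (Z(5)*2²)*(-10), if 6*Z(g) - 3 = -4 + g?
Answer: -80/3 ≈ -26.667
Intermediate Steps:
Z(g) = -⅙ + g/6 (Z(g) = ½ + (-4 + g)/6 = ½ + (-⅔ + g/6) = -⅙ + g/6)
(Z(5)*2²)*(-10) = ((-⅙ + (⅙)*5)*2²)*(-10) = ((-⅙ + ⅚)*4)*(-10) = ((⅔)*4)*(-10) = (8/3)*(-10) = -80/3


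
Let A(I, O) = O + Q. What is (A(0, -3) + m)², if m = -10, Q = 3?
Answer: 100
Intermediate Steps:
A(I, O) = 3 + O (A(I, O) = O + 3 = 3 + O)
(A(0, -3) + m)² = ((3 - 3) - 10)² = (0 - 10)² = (-10)² = 100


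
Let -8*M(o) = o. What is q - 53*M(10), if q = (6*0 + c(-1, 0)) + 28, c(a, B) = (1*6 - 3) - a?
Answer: 393/4 ≈ 98.250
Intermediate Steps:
M(o) = -o/8
c(a, B) = 3 - a (c(a, B) = (6 - 3) - a = 3 - a)
q = 32 (q = (6*0 + (3 - 1*(-1))) + 28 = (0 + (3 + 1)) + 28 = (0 + 4) + 28 = 4 + 28 = 32)
q - 53*M(10) = 32 - (-53)*10/8 = 32 - 53*(-5/4) = 32 + 265/4 = 393/4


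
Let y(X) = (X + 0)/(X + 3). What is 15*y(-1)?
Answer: -15/2 ≈ -7.5000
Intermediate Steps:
y(X) = X/(3 + X)
15*y(-1) = 15*(-1/(3 - 1)) = 15*(-1/2) = 15*(-1*½) = 15*(-½) = -15/2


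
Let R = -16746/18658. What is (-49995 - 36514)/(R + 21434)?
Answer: -807042461/199949413 ≈ -4.0362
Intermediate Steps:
R = -8373/9329 (R = -16746*1/18658 = -8373/9329 ≈ -0.89752)
(-49995 - 36514)/(R + 21434) = (-49995 - 36514)/(-8373/9329 + 21434) = -86509/199949413/9329 = -86509*9329/199949413 = -807042461/199949413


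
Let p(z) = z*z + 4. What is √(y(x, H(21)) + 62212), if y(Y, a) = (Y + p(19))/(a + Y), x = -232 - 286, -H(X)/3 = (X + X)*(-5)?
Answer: √48773137/28 ≈ 249.42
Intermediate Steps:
H(X) = 30*X (H(X) = -3*(X + X)*(-5) = -3*2*X*(-5) = -(-30)*X = 30*X)
p(z) = 4 + z² (p(z) = z² + 4 = 4 + z²)
x = -518
y(Y, a) = (365 + Y)/(Y + a) (y(Y, a) = (Y + (4 + 19²))/(a + Y) = (Y + (4 + 361))/(Y + a) = (Y + 365)/(Y + a) = (365 + Y)/(Y + a))
√(y(x, H(21)) + 62212) = √((365 - 518)/(-518 + 30*21) + 62212) = √(-153/(-518 + 630) + 62212) = √(-153/112 + 62212) = √(6967591/112) = √48773137/28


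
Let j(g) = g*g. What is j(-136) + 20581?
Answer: 39077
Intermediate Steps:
j(g) = g**2
j(-136) + 20581 = (-136)**2 + 20581 = 18496 + 20581 = 39077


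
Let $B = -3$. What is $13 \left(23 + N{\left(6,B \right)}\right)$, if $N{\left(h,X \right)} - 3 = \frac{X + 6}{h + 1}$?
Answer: $\frac{2405}{7} \approx 343.57$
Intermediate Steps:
$N{\left(h,X \right)} = 3 + \frac{6 + X}{1 + h}$ ($N{\left(h,X \right)} = 3 + \frac{X + 6}{h + 1} = 3 + \frac{6 + X}{1 + h}$)
$13 \left(23 + N{\left(6,B \right)}\right) = 13 \left(23 + \frac{9 - 3 + 3 \cdot 6}{1 + 6}\right) = 13 \left(23 + \frac{9 - 3 + 18}{7}\right) = 13 \left(23 + \frac{1}{7} \cdot 24\right) = 13 \left(23 + \frac{24}{7}\right) = 13 \cdot \frac{185}{7} = \frac{2405}{7}$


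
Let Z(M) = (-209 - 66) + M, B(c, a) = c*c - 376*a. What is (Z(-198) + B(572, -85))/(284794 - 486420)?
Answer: -358671/201626 ≈ -1.7789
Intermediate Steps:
B(c, a) = c**2 - 376*a
Z(M) = -275 + M
(Z(-198) + B(572, -85))/(284794 - 486420) = ((-275 - 198) + (572**2 - 376*(-85)))/(284794 - 486420) = (-473 + (327184 + 31960))/(-201626) = (-473 + 359144)*(-1/201626) = 358671*(-1/201626) = -358671/201626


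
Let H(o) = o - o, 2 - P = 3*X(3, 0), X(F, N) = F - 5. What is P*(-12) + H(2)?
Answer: -96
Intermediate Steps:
X(F, N) = -5 + F
P = 8 (P = 2 - 3*(-5 + 3) = 2 - 3*(-2) = 2 - 1*(-6) = 2 + 6 = 8)
H(o) = 0
P*(-12) + H(2) = 8*(-12) + 0 = -96 + 0 = -96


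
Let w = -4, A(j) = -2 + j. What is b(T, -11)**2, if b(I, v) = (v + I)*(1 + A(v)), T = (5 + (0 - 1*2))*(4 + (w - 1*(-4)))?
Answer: 144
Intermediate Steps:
T = 12 (T = (5 + (0 - 1*2))*(4 + (-4 - 1*(-4))) = (5 + (0 - 2))*(4 + (-4 + 4)) = (5 - 2)*(4 + 0) = 3*4 = 12)
b(I, v) = (-1 + v)*(I + v) (b(I, v) = (v + I)*(1 + (-2 + v)) = (I + v)*(-1 + v) = (-1 + v)*(I + v))
b(T, -11)**2 = ((-11)**2 - 1*12 - 1*(-11) + 12*(-11))**2 = (121 - 12 + 11 - 132)**2 = (-12)**2 = 144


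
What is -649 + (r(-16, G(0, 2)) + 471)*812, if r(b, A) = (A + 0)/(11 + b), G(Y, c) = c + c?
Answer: 1905767/5 ≈ 3.8115e+5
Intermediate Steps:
G(Y, c) = 2*c
r(b, A) = A/(11 + b)
-649 + (r(-16, G(0, 2)) + 471)*812 = -649 + ((2*2)/(11 - 16) + 471)*812 = -649 + (4/(-5) + 471)*812 = -649 + (4*(-1/5) + 471)*812 = -649 + (-4/5 + 471)*812 = -649 + (2351/5)*812 = -649 + 1909012/5 = 1905767/5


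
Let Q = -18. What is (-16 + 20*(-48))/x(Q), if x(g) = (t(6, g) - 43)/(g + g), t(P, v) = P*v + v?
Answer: -35136/169 ≈ -207.91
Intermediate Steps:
t(P, v) = v + P*v
x(g) = (-43 + 7*g)/(2*g) (x(g) = (g*(1 + 6) - 43)/(g + g) = (g*7 - 43)/((2*g)) = (7*g - 43)*(1/(2*g)) = (-43 + 7*g)*(1/(2*g)) = (-43 + 7*g)/(2*g))
(-16 + 20*(-48))/x(Q) = (-16 + 20*(-48))/(((1/2)*(-43 + 7*(-18))/(-18))) = (-16 - 960)/(((1/2)*(-1/18)*(-43 - 126))) = -976/((1/2)*(-1/18)*(-169)) = -976/169/36 = -976*36/169 = -35136/169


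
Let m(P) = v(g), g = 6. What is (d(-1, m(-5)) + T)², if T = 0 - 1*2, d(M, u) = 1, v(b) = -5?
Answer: 1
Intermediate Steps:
m(P) = -5
T = -2 (T = 0 - 2 = -2)
(d(-1, m(-5)) + T)² = (1 - 2)² = (-1)² = 1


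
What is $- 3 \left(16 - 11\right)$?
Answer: $-15$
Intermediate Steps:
$- 3 \left(16 - 11\right) = \left(-3\right) 5 = -15$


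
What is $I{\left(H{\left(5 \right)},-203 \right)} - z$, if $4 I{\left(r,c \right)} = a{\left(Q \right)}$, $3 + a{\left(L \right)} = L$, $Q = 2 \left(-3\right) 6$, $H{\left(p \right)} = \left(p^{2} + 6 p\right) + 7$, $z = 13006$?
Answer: $- \frac{52063}{4} \approx -13016.0$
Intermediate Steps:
$H{\left(p \right)} = 7 + p^{2} + 6 p$
$Q = -36$ ($Q = \left(-6\right) 6 = -36$)
$a{\left(L \right)} = -3 + L$
$I{\left(r,c \right)} = - \frac{39}{4}$ ($I{\left(r,c \right)} = \frac{-3 - 36}{4} = \frac{1}{4} \left(-39\right) = - \frac{39}{4}$)
$I{\left(H{\left(5 \right)},-203 \right)} - z = - \frac{39}{4} - 13006 = - \frac{52063}{4}$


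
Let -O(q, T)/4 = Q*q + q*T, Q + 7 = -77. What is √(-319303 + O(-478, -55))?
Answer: I*√585071 ≈ 764.9*I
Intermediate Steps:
Q = -84 (Q = -7 - 77 = -84)
O(q, T) = 336*q - 4*T*q (O(q, T) = -4*(-84*q + q*T) = -4*(-84*q + T*q) = 336*q - 4*T*q)
√(-319303 + O(-478, -55)) = √(-319303 + 4*(-478)*(84 - 1*(-55))) = √(-319303 + 4*(-478)*(84 + 55)) = √(-319303 + 4*(-478)*139) = √(-319303 - 265768) = √(-585071) = I*√585071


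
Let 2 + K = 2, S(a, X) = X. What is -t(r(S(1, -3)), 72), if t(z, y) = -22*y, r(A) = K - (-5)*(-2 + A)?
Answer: 1584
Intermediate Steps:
K = 0 (K = -2 + 2 = 0)
r(A) = -10 + 5*A (r(A) = 0 - (-5)*(-2 + A) = 0 - (10 - 5*A) = 0 + (-10 + 5*A) = -10 + 5*A)
-t(r(S(1, -3)), 72) = -(-22)*72 = -1*(-1584) = 1584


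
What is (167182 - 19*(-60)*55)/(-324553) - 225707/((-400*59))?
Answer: 67828668771/7659450800 ≈ 8.8555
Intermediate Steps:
(167182 - 19*(-60)*55)/(-324553) - 225707/((-400*59)) = (167182 + 1140*55)*(-1/324553) - 225707/(-23600) = (167182 + 62700)*(-1/324553) - 225707*(-1/23600) = 229882*(-1/324553) + 225707/23600 = -229882/324553 + 225707/23600 = 67828668771/7659450800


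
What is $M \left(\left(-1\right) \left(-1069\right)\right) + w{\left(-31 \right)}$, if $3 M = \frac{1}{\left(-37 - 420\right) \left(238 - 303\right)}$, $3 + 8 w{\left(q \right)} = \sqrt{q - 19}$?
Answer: $- \frac{258793}{712920} + \frac{5 i \sqrt{2}}{8} \approx -0.363 + 0.88388 i$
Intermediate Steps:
$w{\left(q \right)} = - \frac{3}{8} + \frac{\sqrt{-19 + q}}{8}$ ($w{\left(q \right)} = - \frac{3}{8} + \frac{\sqrt{q - 19}}{8} = - \frac{3}{8} + \frac{\sqrt{-19 + q}}{8}$)
$M = \frac{1}{89115}$ ($M = \frac{1}{3 \left(-37 - 420\right) \left(238 - 303\right)} = \frac{1}{3 \left(\left(-457\right) \left(-65\right)\right)} = \frac{1}{3 \cdot 29705} = \frac{1}{3} \cdot \frac{1}{29705} = \frac{1}{89115} \approx 1.1221 \cdot 10^{-5}$)
$M \left(\left(-1\right) \left(-1069\right)\right) + w{\left(-31 \right)} = \frac{\left(-1\right) \left(-1069\right)}{89115} - \left(\frac{3}{8} - \frac{\sqrt{-19 - 31}}{8}\right) = \frac{1}{89115} \cdot 1069 - \left(\frac{3}{8} - \frac{\sqrt{-50}}{8}\right) = \frac{1069}{89115} - \left(\frac{3}{8} - \frac{5 i \sqrt{2}}{8}\right) = - \frac{258793}{712920} + \frac{5 i \sqrt{2}}{8}$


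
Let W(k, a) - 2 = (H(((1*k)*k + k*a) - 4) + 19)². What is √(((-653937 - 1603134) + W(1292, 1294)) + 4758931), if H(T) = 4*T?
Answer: √178608553033263 ≈ 1.3364e+7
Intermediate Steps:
W(k, a) = 2 + (3 + 4*k² + 4*a*k)² (W(k, a) = 2 + (4*(((1*k)*k + k*a) - 4) + 19)² = 2 + (4*((k*k + a*k) - 4) + 19)² = 2 + (4*((k² + a*k) - 4) + 19)² = 2 + (4*(-4 + k² + a*k) + 19)² = 2 + ((-16 + 4*k² + 4*a*k) + 19)² = 2 + (3 + 4*k² + 4*a*k)²)
√(((-653937 - 1603134) + W(1292, 1294)) + 4758931) = √(((-653937 - 1603134) + (2 + (3 + 4*1292² + 4*1294*1292)²)) + 4758931) = √((-2257071 + (2 + (3 + 4*1669264 + 6687392)²)) + 4758931) = √((-2257071 + (2 + (3 + 6677056 + 6687392)²)) + 4758931) = √((-2257071 + (2 + 13364451²)) + 4758931) = √((-2257071 + (2 + 178608550531401)) + 4758931) = √((-2257071 + 178608550531403) + 4758931) = √(178608548274332 + 4758931) = √178608553033263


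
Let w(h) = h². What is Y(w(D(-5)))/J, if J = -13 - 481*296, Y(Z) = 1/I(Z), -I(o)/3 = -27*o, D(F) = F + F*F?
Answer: -1/4613403600 ≈ -2.1676e-10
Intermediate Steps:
D(F) = F + F²
I(o) = 81*o (I(o) = -(-81)*o = 81*o)
Y(Z) = 1/(81*Z)
J = -142389 (J = -13 - 142376 = -142389)
Y(w(D(-5)))/J = (1/(81*((-5*(1 - 5))²)))/(-142389) = (1/(81*((-5*(-4))²)))*(-1/142389) = (1/(81*(20²)))*(-1/142389) = ((1/81)/400)*(-1/142389) = ((1/81)*(1/400))*(-1/142389) = (1/32400)*(-1/142389) = -1/4613403600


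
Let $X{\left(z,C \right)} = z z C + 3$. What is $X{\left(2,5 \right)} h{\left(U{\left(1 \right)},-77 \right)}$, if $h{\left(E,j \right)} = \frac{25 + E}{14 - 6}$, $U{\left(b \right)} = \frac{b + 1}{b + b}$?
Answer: $\frac{299}{4} \approx 74.75$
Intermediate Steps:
$X{\left(z,C \right)} = 3 + C z^{2}$ ($X{\left(z,C \right)} = z^{2} C + 3 = C z^{2} + 3 = 3 + C z^{2}$)
$U{\left(b \right)} = \frac{1 + b}{2 b}$
$h{\left(E,j \right)} = \frac{25}{8} + \frac{E}{8}$ ($h{\left(E,j \right)} = \frac{25 + E}{8} = \left(25 + E\right) \frac{1}{8} = \frac{25}{8} + \frac{E}{8}$)
$X{\left(2,5 \right)} h{\left(U{\left(1 \right)},-77 \right)} = \left(3 + 5 \cdot 2^{2}\right) \left(\frac{25}{8} + \frac{\frac{1}{2} \cdot 1^{-1} \left(1 + 1\right)}{8}\right) = \left(3 + 5 \cdot 4\right) \left(\frac{25}{8} + \frac{\frac{1}{2} \cdot 1 \cdot 2}{8}\right) = \left(3 + 20\right) \left(\frac{25}{8} + \frac{1}{8} \cdot 1\right) = 23 \left(\frac{25}{8} + \frac{1}{8}\right) = 23 \cdot \frac{13}{4} = \frac{299}{4}$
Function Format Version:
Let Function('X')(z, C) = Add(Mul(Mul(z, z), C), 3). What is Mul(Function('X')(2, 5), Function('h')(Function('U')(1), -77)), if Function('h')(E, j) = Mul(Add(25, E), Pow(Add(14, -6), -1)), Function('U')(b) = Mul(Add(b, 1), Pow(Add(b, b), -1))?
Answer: Rational(299, 4) ≈ 74.750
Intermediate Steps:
Function('X')(z, C) = Add(3, Mul(C, Pow(z, 2))) (Function('X')(z, C) = Add(Mul(Pow(z, 2), C), 3) = Add(Mul(C, Pow(z, 2)), 3) = Add(3, Mul(C, Pow(z, 2))))
Function('U')(b) = Mul(Rational(1, 2), Pow(b, -1), Add(1, b)) (Function('U')(b) = Mul(Add(1, b), Pow(Mul(2, b), -1)) = Mul(Add(1, b), Mul(Rational(1, 2), Pow(b, -1))) = Mul(Rational(1, 2), Pow(b, -1), Add(1, b)))
Function('h')(E, j) = Add(Rational(25, 8), Mul(Rational(1, 8), E)) (Function('h')(E, j) = Mul(Add(25, E), Pow(8, -1)) = Mul(Add(25, E), Rational(1, 8)) = Add(Rational(25, 8), Mul(Rational(1, 8), E)))
Mul(Function('X')(2, 5), Function('h')(Function('U')(1), -77)) = Mul(Add(3, Mul(5, Pow(2, 2))), Add(Rational(25, 8), Mul(Rational(1, 8), Mul(Rational(1, 2), Pow(1, -1), Add(1, 1))))) = Mul(Add(3, Mul(5, 4)), Add(Rational(25, 8), Mul(Rational(1, 8), Mul(Rational(1, 2), 1, 2)))) = Mul(Add(3, 20), Add(Rational(25, 8), Mul(Rational(1, 8), 1))) = Mul(23, Add(Rational(25, 8), Rational(1, 8))) = Mul(23, Rational(13, 4)) = Rational(299, 4)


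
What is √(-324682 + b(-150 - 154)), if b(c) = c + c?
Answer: I*√325290 ≈ 570.34*I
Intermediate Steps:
b(c) = 2*c
√(-324682 + b(-150 - 154)) = √(-324682 + 2*(-150 - 154)) = √(-324682 + 2*(-304)) = √(-324682 - 608) = √(-325290) = I*√325290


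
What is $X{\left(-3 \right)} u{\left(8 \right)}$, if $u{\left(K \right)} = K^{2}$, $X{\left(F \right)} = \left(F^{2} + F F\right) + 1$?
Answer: $1216$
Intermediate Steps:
$X{\left(F \right)} = 1 + 2 F^{2}$ ($X{\left(F \right)} = \left(F^{2} + F^{2}\right) + 1 = 2 F^{2} + 1 = 1 + 2 F^{2}$)
$X{\left(-3 \right)} u{\left(8 \right)} = \left(1 + 2 \left(-3\right)^{2}\right) 8^{2} = \left(1 + 2 \cdot 9\right) 64 = \left(1 + 18\right) 64 = 19 \cdot 64 = 1216$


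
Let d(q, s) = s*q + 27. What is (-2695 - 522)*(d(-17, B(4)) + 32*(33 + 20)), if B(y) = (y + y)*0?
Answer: -5542891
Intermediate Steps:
B(y) = 0 (B(y) = (2*y)*0 = 0)
d(q, s) = 27 + q*s (d(q, s) = q*s + 27 = 27 + q*s)
(-2695 - 522)*(d(-17, B(4)) + 32*(33 + 20)) = (-2695 - 522)*((27 - 17*0) + 32*(33 + 20)) = -3217*((27 + 0) + 32*53) = -3217*(27 + 1696) = -3217*1723 = -5542891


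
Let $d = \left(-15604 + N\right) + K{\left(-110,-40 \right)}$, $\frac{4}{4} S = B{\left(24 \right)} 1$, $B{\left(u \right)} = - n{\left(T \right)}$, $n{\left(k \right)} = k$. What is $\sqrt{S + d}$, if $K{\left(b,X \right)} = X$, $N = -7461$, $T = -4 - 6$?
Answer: $i \sqrt{23095} \approx 151.97 i$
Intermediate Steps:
$T = -10$ ($T = -4 - 6 = -10$)
$B{\left(u \right)} = 10$ ($B{\left(u \right)} = \left(-1\right) \left(-10\right) = 10$)
$S = 10$ ($S = 10 \cdot 1 = 10$)
$d = -23105$ ($d = \left(-15604 - 7461\right) - 40 = -23065 - 40 = -23105$)
$\sqrt{S + d} = \sqrt{10 - 23105} = \sqrt{-23095} = i \sqrt{23095}$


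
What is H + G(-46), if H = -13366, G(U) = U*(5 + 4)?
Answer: -13780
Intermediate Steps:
G(U) = 9*U (G(U) = U*9 = 9*U)
H + G(-46) = -13366 + 9*(-46) = -13366 - 414 = -13780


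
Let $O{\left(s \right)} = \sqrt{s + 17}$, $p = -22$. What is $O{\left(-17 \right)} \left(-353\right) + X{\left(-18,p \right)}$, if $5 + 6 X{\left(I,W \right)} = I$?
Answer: $- \frac{23}{6} \approx -3.8333$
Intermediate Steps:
$X{\left(I,W \right)} = - \frac{5}{6} + \frac{I}{6}$
$O{\left(s \right)} = \sqrt{17 + s}$
$O{\left(-17 \right)} \left(-353\right) + X{\left(-18,p \right)} = \sqrt{17 - 17} \left(-353\right) + \left(- \frac{5}{6} + \frac{1}{6} \left(-18\right)\right) = \sqrt{0} \left(-353\right) - \frac{23}{6} = 0 \left(-353\right) - \frac{23}{6} = 0 - \frac{23}{6} = - \frac{23}{6}$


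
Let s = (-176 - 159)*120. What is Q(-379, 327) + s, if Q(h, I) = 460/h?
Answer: -15236260/379 ≈ -40201.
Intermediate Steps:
s = -40200 (s = -335*120 = -40200)
Q(-379, 327) + s = 460/(-379) - 40200 = 460*(-1/379) - 40200 = -460/379 - 40200 = -15236260/379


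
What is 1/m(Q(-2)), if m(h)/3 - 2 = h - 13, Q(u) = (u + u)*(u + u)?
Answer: 1/15 ≈ 0.066667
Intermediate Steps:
Q(u) = 4*u² (Q(u) = (2*u)*(2*u) = 4*u²)
m(h) = -33 + 3*h (m(h) = 6 + 3*(h - 13) = 6 + 3*(-13 + h) = 6 + (-39 + 3*h) = -33 + 3*h)
1/m(Q(-2)) = 1/(-33 + 3*(4*(-2)²)) = 1/(-33 + 3*(4*4)) = 1/(-33 + 3*16) = 1/(-33 + 48) = 1/15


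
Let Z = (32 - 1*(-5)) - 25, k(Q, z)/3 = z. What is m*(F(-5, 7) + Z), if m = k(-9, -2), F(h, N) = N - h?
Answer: -144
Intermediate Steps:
k(Q, z) = 3*z
Z = 12 (Z = (32 + 5) - 25 = 37 - 25 = 12)
m = -6 (m = 3*(-2) = -6)
m*(F(-5, 7) + Z) = -6*((7 - 1*(-5)) + 12) = -6*((7 + 5) + 12) = -6*(12 + 12) = -6*24 = -144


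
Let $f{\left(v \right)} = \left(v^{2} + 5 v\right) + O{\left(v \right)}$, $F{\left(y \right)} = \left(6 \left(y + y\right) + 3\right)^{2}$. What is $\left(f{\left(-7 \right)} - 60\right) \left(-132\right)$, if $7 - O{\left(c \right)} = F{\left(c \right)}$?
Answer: $871200$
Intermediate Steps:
$F{\left(y \right)} = \left(3 + 12 y\right)^{2}$ ($F{\left(y \right)} = \left(6 \cdot 2 y + 3\right)^{2} = \left(12 y + 3\right)^{2} = \left(3 + 12 y\right)^{2}$)
$O{\left(c \right)} = 7 - 9 \left(1 + 4 c\right)^{2}$
$f{\left(v \right)} = 7 + v^{2} - 9 \left(1 + 4 v\right)^{2} + 5 v$ ($f{\left(v \right)} = \left(v^{2} + 5 v\right) - \left(-7 + 9 \left(1 + 4 v\right)^{2}\right) = 7 + v^{2} - 9 \left(1 + 4 v\right)^{2} + 5 v$)
$\left(f{\left(-7 \right)} - 60\right) \left(-132\right) = \left(\left(-2 - 143 \left(-7\right)^{2} - -469\right) - 60\right) \left(-132\right) = \left(\left(-2 - 7007 + 469\right) - 60\right) \left(-132\right) = \left(-6540 - 60\right) \left(-132\right) = \left(-6600\right) \left(-132\right) = 871200$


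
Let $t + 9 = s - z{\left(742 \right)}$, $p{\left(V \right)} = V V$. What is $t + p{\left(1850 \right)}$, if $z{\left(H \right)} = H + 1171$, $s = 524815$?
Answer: $3945393$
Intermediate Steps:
$z{\left(H \right)} = 1171 + H$
$p{\left(V \right)} = V^{2}$
$t = 522893$ ($t = -9 + \left(524815 - \left(1171 + 742\right)\right) = -9 + \left(524815 - 1913\right) = -9 + 522902 = 522893$)
$t + p{\left(1850 \right)} = 522893 + 1850^{2} = 522893 + 3422500 = 3945393$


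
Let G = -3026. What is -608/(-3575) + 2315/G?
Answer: -6436317/10817950 ≈ -0.59497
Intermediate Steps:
-608/(-3575) + 2315/G = -608/(-3575) + 2315/(-3026) = -608*(-1/3575) + 2315*(-1/3026) = 608/3575 - 2315/3026 = -6436317/10817950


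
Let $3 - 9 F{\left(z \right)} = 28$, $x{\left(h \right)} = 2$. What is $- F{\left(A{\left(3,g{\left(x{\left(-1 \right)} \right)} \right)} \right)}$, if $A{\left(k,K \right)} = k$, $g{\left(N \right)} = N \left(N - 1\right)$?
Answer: $\frac{25}{9} \approx 2.7778$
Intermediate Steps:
$g{\left(N \right)} = N \left(-1 + N\right)$
$F{\left(z \right)} = - \frac{25}{9}$ ($F{\left(z \right)} = \frac{1}{3} - \frac{28}{9} = - \frac{25}{9}$)
$- F{\left(A{\left(3,g{\left(x{\left(-1 \right)} \right)} \right)} \right)} = \left(-1\right) \left(- \frac{25}{9}\right) = \frac{25}{9}$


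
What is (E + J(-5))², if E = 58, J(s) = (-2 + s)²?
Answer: 11449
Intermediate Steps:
(E + J(-5))² = (58 + (-2 - 5)²)² = (58 + (-7)²)² = (58 + 49)² = 107² = 11449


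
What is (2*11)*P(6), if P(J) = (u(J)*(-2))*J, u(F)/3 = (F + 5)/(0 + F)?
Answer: -1452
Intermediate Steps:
u(F) = 3*(5 + F)/F (u(F) = 3*((F + 5)/(0 + F)) = 3*((5 + F)/F) = 3*(5 + F)/F)
P(J) = J*(-6 - 30/J) (P(J) = ((3 + 15/J)*(-2))*J = (-6 - 30/J)*J = J*(-6 - 30/J))
(2*11)*P(6) = (2*11)*(-30 - 6*6) = 22*(-30 - 36) = 22*(-66) = -1452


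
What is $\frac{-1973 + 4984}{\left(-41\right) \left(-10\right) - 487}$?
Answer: $- \frac{3011}{77} \approx -39.104$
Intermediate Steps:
$\frac{-1973 + 4984}{\left(-41\right) \left(-10\right) - 487} = \frac{3011}{410 - 487} = \frac{3011}{-77} = 3011 \left(- \frac{1}{77}\right) = - \frac{3011}{77}$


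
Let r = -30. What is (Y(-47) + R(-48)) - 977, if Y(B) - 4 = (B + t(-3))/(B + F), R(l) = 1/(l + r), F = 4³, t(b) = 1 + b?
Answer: -1294037/1326 ≈ -975.90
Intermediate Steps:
F = 64
R(l) = 1/(-30 + l) (R(l) = 1/(l - 30) = 1/(-30 + l))
Y(B) = 4 + (-2 + B)/(64 + B) (Y(B) = 4 + (B + (1 - 3))/(B + 64) = 4 + (B - 2)/(64 + B) = 4 + (-2 + B)/(64 + B))
(Y(-47) + R(-48)) - 977 = ((254 + 5*(-47))/(64 - 47) + 1/(-30 - 48)) - 977 = ((254 - 235)/17 + 1/(-78)) - 977 = ((1/17)*19 - 1/78) - 977 = (19/17 - 1/78) - 977 = 1465/1326 - 977 = -1294037/1326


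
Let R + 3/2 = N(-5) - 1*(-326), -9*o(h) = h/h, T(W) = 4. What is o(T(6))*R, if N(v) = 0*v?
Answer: -649/18 ≈ -36.056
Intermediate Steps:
N(v) = 0
o(h) = -1/9 (o(h) = -h/(9*h) = -1/9*1 = -1/9)
R = 649/2 (R = -3/2 + (0 - 1*(-326)) = -3/2 + (0 + 326) = -3/2 + 326 = 649/2 ≈ 324.50)
o(T(6))*R = -1/9*649/2 = -649/18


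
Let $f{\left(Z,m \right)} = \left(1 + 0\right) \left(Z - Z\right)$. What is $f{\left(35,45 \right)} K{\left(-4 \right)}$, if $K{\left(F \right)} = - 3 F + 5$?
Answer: $0$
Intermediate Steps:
$f{\left(Z,m \right)} = 0$ ($f{\left(Z,m \right)} = 1 \cdot 0 = 0$)
$K{\left(F \right)} = 5 - 3 F$
$f{\left(35,45 \right)} K{\left(-4 \right)} = 0 \left(5 - -12\right) = 0 \left(5 + 12\right) = 0 \cdot 17 = 0$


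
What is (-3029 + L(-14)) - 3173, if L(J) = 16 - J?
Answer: -6172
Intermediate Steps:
(-3029 + L(-14)) - 3173 = (-3029 + (16 - 1*(-14))) - 3173 = (-3029 + (16 + 14)) - 3173 = (-3029 + 30) - 3173 = -2999 - 3173 = -6172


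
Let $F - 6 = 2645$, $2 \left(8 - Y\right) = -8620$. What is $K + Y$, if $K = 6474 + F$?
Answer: $13443$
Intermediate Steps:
$Y = 4318$ ($Y = 8 - -4310 = 8 + 4310 = 4318$)
$F = 2651$ ($F = 6 + 2645 = 2651$)
$K = 9125$ ($K = 6474 + 2651 = 9125$)
$K + Y = 9125 + 4318 = 13443$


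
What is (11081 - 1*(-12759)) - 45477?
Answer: -21637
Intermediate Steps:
(11081 - 1*(-12759)) - 45477 = (11081 + 12759) - 45477 = 23840 - 45477 = -21637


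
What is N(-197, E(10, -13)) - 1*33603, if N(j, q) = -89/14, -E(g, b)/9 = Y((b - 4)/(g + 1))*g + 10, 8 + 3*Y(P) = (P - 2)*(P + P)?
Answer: -470531/14 ≈ -33609.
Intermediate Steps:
Y(P) = -8/3 + 2*P*(-2 + P)/3 (Y(P) = -8/3 + ((P - 2)*(P + P))/3 = -8/3 + ((-2 + P)*(2*P))/3 = -8/3 + (2*P*(-2 + P))/3 = -8/3 + 2*P*(-2 + P)/3)
E(g, b) = -90 - 9*g*(-8/3 - 4*(-4 + b)/(3*(1 + g)) + 2*(-4 + b)²/(3*(1 + g)²)) (E(g, b) = -9*((-8/3 - 4*(b - 4)/(3*(g + 1)) + 2*((b - 4)/(g + 1))²/3)*g + 10) = -9*((-8/3 - 4*(-4 + b)/(3*(1 + g)) + 2*((-4 + b)/(1 + g))²/3)*g + 10) = -9*((-8/3 - 4*(-4 + b)/(3*(1 + g)) + 2*((-4 + b)²/(1 + g)²)/3)*g + 10) = -9*((-8/3 - 4*(-4 + b)/(3*(1 + g)) + 2*(-4 + b)²/(3*(1 + g)²))*g + 10) = -9*(g*(-8/3 - 4*(-4 + b)/(3*(1 + g)) + 2*(-4 + b)²/(3*(1 + g)²)) + 10) = -9*(10 + g*(-8/3 - 4*(-4 + b)/(3*(1 + g)) + 2*(-4 + b)²/(3*(1 + g)²))) = -90 - 9*g*(-8/3 - 4*(-4 + b)/(3*(1 + g)) + 2*(-4 + b)²/(3*(1 + g)²)))
N(j, q) = -89/14 (N(j, q) = -89*1/14 = -89/14)
N(-197, E(10, -13)) - 1*33603 = -89/14 - 1*33603 = -89/14 - 33603 = -470531/14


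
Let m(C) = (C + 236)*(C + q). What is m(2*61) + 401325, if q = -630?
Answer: 219461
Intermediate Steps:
m(C) = (-630 + C)*(236 + C) (m(C) = (C + 236)*(C - 630) = (236 + C)*(-630 + C) = (-630 + C)*(236 + C))
m(2*61) + 401325 = (-148680 + (2*61)**2 - 788*61) + 401325 = (-148680 + 122**2 - 394*122) + 401325 = (-148680 + 14884 - 48068) + 401325 = -181864 + 401325 = 219461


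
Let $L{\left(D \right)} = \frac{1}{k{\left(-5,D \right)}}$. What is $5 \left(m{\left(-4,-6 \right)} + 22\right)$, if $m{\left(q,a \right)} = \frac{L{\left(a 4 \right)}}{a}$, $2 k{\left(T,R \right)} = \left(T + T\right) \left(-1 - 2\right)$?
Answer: $\frac{1979}{18} \approx 109.94$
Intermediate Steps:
$k{\left(T,R \right)} = - 3 T$ ($k{\left(T,R \right)} = \frac{\left(T + T\right) \left(-1 - 2\right)}{2} = \frac{2 T \left(-3\right)}{2} = \frac{\left(-6\right) T}{2} = - 3 T$)
$L{\left(D \right)} = \frac{1}{15}$ ($L{\left(D \right)} = \frac{1}{\left(-3\right) \left(-5\right)} = \frac{1}{15}$)
$m{\left(q,a \right)} = \frac{1}{15 a}$
$5 \left(m{\left(-4,-6 \right)} + 22\right) = 5 \left(\frac{1}{15 \left(-6\right)} + 22\right) = 5 \left(\frac{1}{15} \left(- \frac{1}{6}\right) + 22\right) = 5 \left(- \frac{1}{90} + 22\right) = 5 \cdot \frac{1979}{90} = \frac{1979}{18}$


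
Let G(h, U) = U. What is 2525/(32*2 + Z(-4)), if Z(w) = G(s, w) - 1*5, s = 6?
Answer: 505/11 ≈ 45.909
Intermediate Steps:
Z(w) = -5 + w (Z(w) = w - 1*5 = w - 5 = -5 + w)
2525/(32*2 + Z(-4)) = 2525/(32*2 + (-5 - 4)) = 2525/(64 - 9) = 2525/55 = 2525*(1/55) = 505/11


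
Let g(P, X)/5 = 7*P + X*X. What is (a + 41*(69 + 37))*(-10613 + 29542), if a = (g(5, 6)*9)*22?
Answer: 1412784844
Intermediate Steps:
g(P, X) = 5*X² + 35*P (g(P, X) = 5*(7*P + X*X) = 5*(7*P + X²) = 5*(X² + 7*P) = 5*X² + 35*P)
a = 70290 (a = ((5*6² + 35*5)*9)*22 = ((5*36 + 175)*9)*22 = ((180 + 175)*9)*22 = (355*9)*22 = 3195*22 = 70290)
(a + 41*(69 + 37))*(-10613 + 29542) = (70290 + 41*(69 + 37))*(-10613 + 29542) = (70290 + 41*106)*18929 = (70290 + 4346)*18929 = 74636*18929 = 1412784844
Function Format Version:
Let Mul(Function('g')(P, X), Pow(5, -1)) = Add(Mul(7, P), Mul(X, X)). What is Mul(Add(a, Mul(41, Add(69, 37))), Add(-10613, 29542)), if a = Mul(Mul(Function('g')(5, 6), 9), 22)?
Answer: 1412784844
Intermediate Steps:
Function('g')(P, X) = Add(Mul(5, Pow(X, 2)), Mul(35, P)) (Function('g')(P, X) = Mul(5, Add(Mul(7, P), Mul(X, X))) = Mul(5, Add(Mul(7, P), Pow(X, 2))) = Mul(5, Add(Pow(X, 2), Mul(7, P))) = Add(Mul(5, Pow(X, 2)), Mul(35, P)))
a = 70290 (a = Mul(Mul(Add(Mul(5, Pow(6, 2)), Mul(35, 5)), 9), 22) = Mul(Mul(Add(Mul(5, 36), 175), 9), 22) = Mul(Mul(Add(180, 175), 9), 22) = Mul(Mul(355, 9), 22) = Mul(3195, 22) = 70290)
Mul(Add(a, Mul(41, Add(69, 37))), Add(-10613, 29542)) = Mul(Add(70290, Mul(41, Add(69, 37))), Add(-10613, 29542)) = Mul(Add(70290, Mul(41, 106)), 18929) = Mul(Add(70290, 4346), 18929) = Mul(74636, 18929) = 1412784844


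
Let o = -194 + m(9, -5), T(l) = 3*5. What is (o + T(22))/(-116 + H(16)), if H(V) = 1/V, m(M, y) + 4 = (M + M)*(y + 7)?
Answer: 336/265 ≈ 1.2679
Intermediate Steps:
T(l) = 15
m(M, y) = -4 + 2*M*(7 + y) (m(M, y) = -4 + (M + M)*(y + 7) = -4 + (2*M)*(7 + y) = -4 + 2*M*(7 + y))
o = -162 (o = -194 + (-4 + 14*9 + 2*9*(-5)) = -194 + (-4 + 126 - 90) = -194 + 32 = -162)
(o + T(22))/(-116 + H(16)) = (-162 + 15)/(-116 + 1/16) = -147/(-116 + 1/16) = -147/(-1855/16) = -147*(-16/1855) = 336/265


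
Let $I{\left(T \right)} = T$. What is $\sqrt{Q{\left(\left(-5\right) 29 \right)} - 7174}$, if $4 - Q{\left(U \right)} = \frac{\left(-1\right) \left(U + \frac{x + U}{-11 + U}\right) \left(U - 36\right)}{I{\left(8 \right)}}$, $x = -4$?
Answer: $\frac{i \sqrt{380710902}}{312} \approx 62.538 i$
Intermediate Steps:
$Q{\left(U \right)} = 4 + \frac{\left(-36 + U\right) \left(U + \frac{-4 + U}{-11 + U}\right)}{8}$ ($Q{\left(U \right)} = 4 - \frac{\left(-1\right) \left(U + \frac{-4 + U}{-11 + U}\right) \left(U - 36\right)}{8} = 4 - - \left(U + \frac{-4 + U}{-11 + U}\right) \left(-36 + U\right) \frac{1}{8} = 4 - - \left(-36 + U\right) \left(U + \frac{-4 + U}{-11 + U}\right) \frac{1}{8} = 4 - - \frac{\left(-36 + U\right) \left(U + \frac{-4 + U}{-11 + U}\right)}{8} = 4 + \frac{\left(-36 + U\right) \left(U + \frac{-4 + U}{-11 + U}\right)}{8}$)
$\sqrt{Q{\left(\left(-5\right) 29 \right)} - 7174} = \sqrt{\frac{-208 + \left(\left(-5\right) 29\right)^{3} - 46 \left(\left(-5\right) 29\right)^{2} + 388 \left(\left(-5\right) 29\right)}{8 \left(-11 - 145\right)} - 7174} = \sqrt{\frac{-208 + \left(-145\right)^{3} - 46 \left(-145\right)^{2} + 388 \left(-145\right)}{8 \left(-11 - 145\right)} - 7174} = \sqrt{\frac{-208 - 3048625 - 967150 - 56260}{8 \left(-156\right)} - 7174} = \sqrt{\frac{1}{8} \left(- \frac{1}{156}\right) \left(-208 - 3048625 - 967150 - 56260\right) - 7174} = \sqrt{\frac{1}{8} \left(- \frac{1}{156}\right) \left(-4072243\right) - 7174} = \sqrt{\frac{4072243}{1248} - 7174} = \sqrt{- \frac{4880909}{1248}} = \frac{i \sqrt{380710902}}{312}$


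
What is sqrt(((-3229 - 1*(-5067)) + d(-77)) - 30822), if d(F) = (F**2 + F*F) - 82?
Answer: 6*I*sqrt(478) ≈ 131.18*I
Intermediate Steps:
d(F) = -82 + 2*F**2 (d(F) = (F**2 + F**2) - 82 = 2*F**2 - 82 = -82 + 2*F**2)
sqrt(((-3229 - 1*(-5067)) + d(-77)) - 30822) = sqrt(((-3229 - 1*(-5067)) + (-82 + 2*(-77)**2)) - 30822) = sqrt(((-3229 + 5067) + (-82 + 2*5929)) - 30822) = sqrt((1838 + (-82 + 11858)) - 30822) = sqrt((1838 + 11776) - 30822) = sqrt(13614 - 30822) = sqrt(-17208) = 6*I*sqrt(478)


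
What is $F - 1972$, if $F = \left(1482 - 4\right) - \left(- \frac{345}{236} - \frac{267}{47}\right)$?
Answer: $- \frac{5400221}{11092} \approx -486.86$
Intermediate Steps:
$F = \frac{16473203}{11092}$ ($F = 1478 - - \frac{79227}{11092} = 1478 + \left(\frac{345}{236} + \frac{267}{47}\right) = 1478 + \frac{79227}{11092} = \frac{16473203}{11092} \approx 1485.1$)
$F - 1972 = \frac{16473203}{11092} - 1972 = - \frac{5400221}{11092}$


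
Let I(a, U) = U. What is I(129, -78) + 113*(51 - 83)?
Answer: -3694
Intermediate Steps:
I(129, -78) + 113*(51 - 83) = -78 + 113*(51 - 83) = -78 + 113*(-32) = -78 - 3616 = -3694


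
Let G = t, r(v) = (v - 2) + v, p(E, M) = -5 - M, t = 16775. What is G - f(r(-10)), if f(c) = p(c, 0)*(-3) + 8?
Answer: 16752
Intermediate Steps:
r(v) = -2 + 2*v (r(v) = (-2 + v) + v = -2 + 2*v)
G = 16775
f(c) = 23 (f(c) = (-5 - 1*0)*(-3) + 8 = (-5 + 0)*(-3) + 8 = -5*(-3) + 8 = 15 + 8 = 23)
G - f(r(-10)) = 16775 - 1*23 = 16775 - 23 = 16752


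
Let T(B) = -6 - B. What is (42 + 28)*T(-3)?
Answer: -210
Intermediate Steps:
(42 + 28)*T(-3) = (42 + 28)*(-6 - 1*(-3)) = 70*(-6 + 3) = 70*(-3) = -210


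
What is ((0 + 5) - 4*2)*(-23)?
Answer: 69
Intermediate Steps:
((0 + 5) - 4*2)*(-23) = (5 - 8)*(-23) = -3*(-23) = 69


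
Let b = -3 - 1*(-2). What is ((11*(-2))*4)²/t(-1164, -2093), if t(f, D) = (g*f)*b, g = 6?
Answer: 968/873 ≈ 1.1088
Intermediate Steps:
b = -1 (b = -3 + 2 = -1)
t(f, D) = -6*f (t(f, D) = (6*f)*(-1) = -6*f)
((11*(-2))*4)²/t(-1164, -2093) = ((11*(-2))*4)²/((-6*(-1164))) = (-22*4)²/6984 = (-88)²*(1/6984) = 7744*(1/6984) = 968/873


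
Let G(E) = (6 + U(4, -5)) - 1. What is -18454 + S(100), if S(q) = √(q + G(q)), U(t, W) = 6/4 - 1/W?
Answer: -18454 + √10670/10 ≈ -18444.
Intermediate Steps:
U(t, W) = 3/2 - 1/W (U(t, W) = 6*(¼) - 1/W = 3/2 - 1/W)
G(E) = 67/10 (G(E) = (6 + (3/2 - 1/(-5))) - 1 = (6 + (3/2 - 1*(-⅕))) - 1 = (6 + (3/2 + ⅕)) - 1 = (6 + 17/10) - 1 = 77/10 - 1 = 67/10)
S(q) = √(67/10 + q) (S(q) = √(q + 67/10) = √(67/10 + q))
-18454 + S(100) = -18454 + √(670 + 100*100)/10 = -18454 + √(670 + 10000)/10 = -18454 + √10670/10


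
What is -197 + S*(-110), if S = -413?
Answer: 45233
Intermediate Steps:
-197 + S*(-110) = -197 - 413*(-110) = -197 + 45430 = 45233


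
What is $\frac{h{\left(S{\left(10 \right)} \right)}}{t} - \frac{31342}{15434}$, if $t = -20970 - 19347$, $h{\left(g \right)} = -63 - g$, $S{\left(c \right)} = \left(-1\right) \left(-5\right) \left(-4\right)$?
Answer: $- \frac{631475876}{311126289} \approx -2.0296$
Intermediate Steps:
$S{\left(c \right)} = -20$ ($S{\left(c \right)} = 5 \left(-4\right) = -20$)
$t = -40317$ ($t = -20970 - 19347 = -40317$)
$\frac{h{\left(S{\left(10 \right)} \right)}}{t} - \frac{31342}{15434} = \frac{-63 - -20}{-40317} - \frac{31342}{15434} = \left(-63 + 20\right) \left(- \frac{1}{40317}\right) - \frac{15671}{7717} = \left(-43\right) \left(- \frac{1}{40317}\right) - \frac{15671}{7717} = \frac{43}{40317} - \frac{15671}{7717} = - \frac{631475876}{311126289}$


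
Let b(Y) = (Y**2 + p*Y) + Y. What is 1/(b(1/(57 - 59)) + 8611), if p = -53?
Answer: 4/34549 ≈ 0.00011578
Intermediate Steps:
b(Y) = Y**2 - 52*Y (b(Y) = (Y**2 - 53*Y) + Y = Y**2 - 52*Y)
1/(b(1/(57 - 59)) + 8611) = 1/((-52 + 1/(57 - 59))/(57 - 59) + 8611) = 1/((-52 + 1/(-2))/(-2) + 8611) = 1/(-(-52 - 1/2)/2 + 8611) = 1/(-1/2*(-105/2) + 8611) = 1/(105/4 + 8611) = 1/(34549/4) = 4/34549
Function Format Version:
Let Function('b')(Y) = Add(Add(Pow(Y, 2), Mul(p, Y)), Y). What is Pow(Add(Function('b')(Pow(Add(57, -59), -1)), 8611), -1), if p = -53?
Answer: Rational(4, 34549) ≈ 0.00011578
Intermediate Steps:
Function('b')(Y) = Add(Pow(Y, 2), Mul(-52, Y)) (Function('b')(Y) = Add(Add(Pow(Y, 2), Mul(-53, Y)), Y) = Add(Pow(Y, 2), Mul(-52, Y)))
Pow(Add(Function('b')(Pow(Add(57, -59), -1)), 8611), -1) = Pow(Add(Mul(Pow(Add(57, -59), -1), Add(-52, Pow(Add(57, -59), -1))), 8611), -1) = Pow(Add(Mul(Pow(-2, -1), Add(-52, Pow(-2, -1))), 8611), -1) = Pow(Add(Mul(Rational(-1, 2), Add(-52, Rational(-1, 2))), 8611), -1) = Pow(Add(Mul(Rational(-1, 2), Rational(-105, 2)), 8611), -1) = Pow(Add(Rational(105, 4), 8611), -1) = Pow(Rational(34549, 4), -1) = Rational(4, 34549)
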